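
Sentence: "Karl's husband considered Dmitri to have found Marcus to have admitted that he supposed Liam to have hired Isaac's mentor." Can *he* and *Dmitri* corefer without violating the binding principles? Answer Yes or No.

*Dmitri* is an R-expression; Principle C requires it to be free (not bound by any c-commanding expression).
— he: subject of the clause headed by 'supposed'; the pronoun does not c-command the R-expression — coreference allowed.

Yes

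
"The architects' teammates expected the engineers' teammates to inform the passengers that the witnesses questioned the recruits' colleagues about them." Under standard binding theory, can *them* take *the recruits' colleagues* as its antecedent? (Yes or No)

*them* is a pronoun; Principle B requires it to be free in its binding domain — the clause headed by 'questioned'.
— the recruits' colleagues: object of the clause headed by 'questioned'; c-commands the pronoun within its binding domain — blocked (Principle B).

No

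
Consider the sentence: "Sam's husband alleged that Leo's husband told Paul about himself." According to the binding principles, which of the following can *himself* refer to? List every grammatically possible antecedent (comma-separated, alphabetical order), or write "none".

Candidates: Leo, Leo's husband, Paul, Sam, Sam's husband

Leo's husband, Paul

*himself* is a reflexive; Principle A requires it to be bound within its binding domain — the clause headed by 'told'.
— Leo: possessor inside the subject DP of the clause headed by 'told'; does not c-command the reflexive — cannot bind it (Principle A).
— Leo's husband: subject of the clause headed by 'told'; c-commands the reflexive within its binding domain — allowed (Principle A).
— Paul: object of the clause headed by 'told'; c-commands the reflexive within its binding domain — allowed (Principle A).
— Sam: possessor inside the subject DP of the matrix clause; does not c-command the reflexive — cannot bind it (Principle A).
— Sam's husband: subject of the matrix clause; c-commands the reflexive but lies outside its binding domain — cannot bind it (Principle A).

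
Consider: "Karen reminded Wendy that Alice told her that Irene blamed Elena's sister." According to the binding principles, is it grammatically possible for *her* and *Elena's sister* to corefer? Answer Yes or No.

No

*her* is a pronoun; Principle B requires it to be free in its binding domain — the clause headed by 'told'.
— Elena's sister: object of the clause headed by 'blamed'; is c-commanded by the pronoun; coreference would bind this R-expression — blocked (Principle C).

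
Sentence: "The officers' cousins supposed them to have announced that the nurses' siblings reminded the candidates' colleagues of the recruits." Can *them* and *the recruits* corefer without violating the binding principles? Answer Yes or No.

*the recruits* is an R-expression; Principle C requires it to be free (not bound by any c-commanding expression).
— them: subject of the clause headed by 'announced'; the pronoun c-commands the R-expression — coreference blocked (Principle C).

No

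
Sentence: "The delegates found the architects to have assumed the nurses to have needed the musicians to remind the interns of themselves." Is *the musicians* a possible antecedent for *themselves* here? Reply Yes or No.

Yes

*themselves* is a reflexive; Principle A requires it to be bound within its binding domain — the clause headed by 'remind'.
— the musicians: subject of the clause headed by 'remind'; c-commands the reflexive within its binding domain — allowed (Principle A).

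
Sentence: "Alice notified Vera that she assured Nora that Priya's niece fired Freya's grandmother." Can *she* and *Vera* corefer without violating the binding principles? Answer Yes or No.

Yes

*Vera* is an R-expression; Principle C requires it to be free (not bound by any c-commanding expression).
— she: subject of the clause headed by 'assured'; the pronoun does not c-command the R-expression — coreference allowed.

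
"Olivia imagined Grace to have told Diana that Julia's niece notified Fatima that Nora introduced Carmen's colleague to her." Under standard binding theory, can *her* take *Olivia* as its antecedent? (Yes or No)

Yes

*her* is a pronoun; Principle B requires it to be free in its binding domain — the clause headed by 'introduced'.
— Olivia: subject of the matrix clause; c-commands the pronoun but lies outside its binding domain — allowed.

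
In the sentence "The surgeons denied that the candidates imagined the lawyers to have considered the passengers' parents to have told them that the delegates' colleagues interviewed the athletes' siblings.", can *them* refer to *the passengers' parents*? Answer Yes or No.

No

*them* is a pronoun; Principle B requires it to be free in its binding domain — the clause headed by 'told'.
— the passengers' parents: subject of the clause headed by 'told'; c-commands the pronoun within its binding domain — blocked (Principle B).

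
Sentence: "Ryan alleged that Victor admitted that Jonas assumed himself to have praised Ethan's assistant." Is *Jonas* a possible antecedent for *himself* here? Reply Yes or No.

Yes

*himself* is a reflexive; Principle A requires it to be bound within its binding domain — the clause headed by 'assumed'.
— Jonas: subject of the clause headed by 'assumed'; c-commands the reflexive within its binding domain — allowed (Principle A).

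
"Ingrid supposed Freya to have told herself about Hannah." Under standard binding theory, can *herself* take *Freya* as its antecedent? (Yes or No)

*herself* is a reflexive; Principle A requires it to be bound within its binding domain — the clause headed by 'told'.
— Freya: subject of the clause headed by 'told'; c-commands the reflexive within its binding domain — allowed (Principle A).

Yes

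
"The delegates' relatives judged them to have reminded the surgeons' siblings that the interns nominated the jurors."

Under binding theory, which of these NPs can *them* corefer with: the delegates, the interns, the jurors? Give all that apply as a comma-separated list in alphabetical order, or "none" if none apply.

*them* is a pronoun; Principle B requires it to be free in its binding domain — the matrix clause.
— the delegates: possessor inside the subject DP of the matrix clause; does not c-command the pronoun — Principle B does not apply; allowed.
— the interns: subject of the clause headed by 'nominated'; is c-commanded by the pronoun; coreference would bind this R-expression — blocked (Principle C).
— the jurors: object of the clause headed by 'nominated'; is c-commanded by the pronoun; coreference would bind this R-expression — blocked (Principle C).

the delegates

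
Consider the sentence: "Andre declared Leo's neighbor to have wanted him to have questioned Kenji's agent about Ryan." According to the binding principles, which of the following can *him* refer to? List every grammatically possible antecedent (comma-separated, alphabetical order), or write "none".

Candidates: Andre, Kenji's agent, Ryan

*him* is a pronoun; Principle B requires it to be free in its binding domain — the clause headed by 'wanted'.
— Andre: subject of the matrix clause; c-commands the pronoun but lies outside its binding domain — allowed.
— Kenji's agent: object of the clause headed by 'questioned'; is c-commanded by the pronoun; coreference would bind this R-expression — blocked (Principle C).
— Ryan: second object of the clause headed by 'questioned'; is c-commanded by the pronoun; coreference would bind this R-expression — blocked (Principle C).

Andre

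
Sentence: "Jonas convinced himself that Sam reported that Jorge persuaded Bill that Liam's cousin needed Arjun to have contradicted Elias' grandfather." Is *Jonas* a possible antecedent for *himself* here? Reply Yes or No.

*himself* is a reflexive; Principle A requires it to be bound within its binding domain — the matrix clause.
— Jonas: subject of the matrix clause; c-commands the reflexive within its binding domain — allowed (Principle A).

Yes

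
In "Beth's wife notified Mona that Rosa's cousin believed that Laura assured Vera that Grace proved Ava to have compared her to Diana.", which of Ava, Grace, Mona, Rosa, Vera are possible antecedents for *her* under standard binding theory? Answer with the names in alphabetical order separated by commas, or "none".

*her* is a pronoun; Principle B requires it to be free in its binding domain — the clause headed by 'compared'.
— Ava: subject of the clause headed by 'compared'; c-commands the pronoun within its binding domain — blocked (Principle B).
— Grace: subject of the clause headed by 'proved'; c-commands the pronoun but lies outside its binding domain — allowed.
— Mona: object of the matrix clause; c-commands the pronoun but lies outside its binding domain — allowed.
— Rosa: possessor inside the subject DP of the clause headed by 'believed'; does not c-command the pronoun — Principle B does not apply; allowed.
— Vera: object of the clause headed by 'assured'; c-commands the pronoun but lies outside its binding domain — allowed.

Grace, Mona, Rosa, Vera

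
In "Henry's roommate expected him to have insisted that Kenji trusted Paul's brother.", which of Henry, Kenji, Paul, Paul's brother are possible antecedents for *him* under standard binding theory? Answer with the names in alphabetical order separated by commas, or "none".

*him* is a pronoun; Principle B requires it to be free in its binding domain — the matrix clause.
— Henry: possessor inside the subject DP of the matrix clause; does not c-command the pronoun — Principle B does not apply; allowed.
— Kenji: subject of the clause headed by 'trusted'; is c-commanded by the pronoun; coreference would bind this R-expression — blocked (Principle C).
— Paul: possessor inside the object DP of the clause headed by 'trusted'; is c-commanded by the pronoun; coreference would bind this R-expression — blocked (Principle C).
— Paul's brother: object of the clause headed by 'trusted'; is c-commanded by the pronoun; coreference would bind this R-expression — blocked (Principle C).

Henry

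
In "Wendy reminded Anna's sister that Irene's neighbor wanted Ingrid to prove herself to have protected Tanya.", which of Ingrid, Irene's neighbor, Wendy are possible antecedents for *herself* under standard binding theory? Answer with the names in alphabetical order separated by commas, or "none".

Ingrid

*herself* is a reflexive; Principle A requires it to be bound within its binding domain — the clause headed by 'prove'.
— Ingrid: subject of the clause headed by 'prove'; c-commands the reflexive within its binding domain — allowed (Principle A).
— Irene's neighbor: subject of the clause headed by 'wanted'; c-commands the reflexive but lies outside its binding domain — cannot bind it (Principle A).
— Wendy: subject of the matrix clause; c-commands the reflexive but lies outside its binding domain — cannot bind it (Principle A).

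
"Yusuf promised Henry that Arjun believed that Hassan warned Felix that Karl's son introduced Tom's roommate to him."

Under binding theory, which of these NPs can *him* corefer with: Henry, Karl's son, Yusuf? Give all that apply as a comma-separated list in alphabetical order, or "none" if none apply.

Henry, Yusuf

*him* is a pronoun; Principle B requires it to be free in its binding domain — the clause headed by 'introduced'.
— Henry: object of the matrix clause; c-commands the pronoun but lies outside its binding domain — allowed.
— Karl's son: subject of the clause headed by 'introduced'; c-commands the pronoun within its binding domain — blocked (Principle B).
— Yusuf: subject of the matrix clause; c-commands the pronoun but lies outside its binding domain — allowed.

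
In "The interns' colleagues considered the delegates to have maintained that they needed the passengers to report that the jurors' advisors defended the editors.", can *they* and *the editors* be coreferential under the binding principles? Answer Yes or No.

*the editors* is an R-expression; Principle C requires it to be free (not bound by any c-commanding expression).
— they: subject of the clause headed by 'needed'; the pronoun c-commands the R-expression — coreference blocked (Principle C).

No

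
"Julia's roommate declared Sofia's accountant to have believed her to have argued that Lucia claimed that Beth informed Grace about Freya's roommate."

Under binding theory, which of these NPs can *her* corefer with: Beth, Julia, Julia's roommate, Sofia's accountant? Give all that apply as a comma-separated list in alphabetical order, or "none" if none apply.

Julia, Julia's roommate

*her* is a pronoun; Principle B requires it to be free in its binding domain — the clause headed by 'believed'.
— Beth: subject of the clause headed by 'informed'; is c-commanded by the pronoun; coreference would bind this R-expression — blocked (Principle C).
— Julia: possessor inside the subject DP of the matrix clause; does not c-command the pronoun — Principle B does not apply; allowed.
— Julia's roommate: subject of the matrix clause; c-commands the pronoun but lies outside its binding domain — allowed.
— Sofia's accountant: subject of the clause headed by 'believed'; c-commands the pronoun within its binding domain — blocked (Principle B).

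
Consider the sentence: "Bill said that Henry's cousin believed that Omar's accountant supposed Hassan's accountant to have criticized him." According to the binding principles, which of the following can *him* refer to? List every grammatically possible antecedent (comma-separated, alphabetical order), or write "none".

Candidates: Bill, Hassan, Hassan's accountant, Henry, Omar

*him* is a pronoun; Principle B requires it to be free in its binding domain — the clause headed by 'criticized'.
— Bill: subject of the matrix clause; c-commands the pronoun but lies outside its binding domain — allowed.
— Hassan: possessor inside the subject DP of the clause headed by 'criticized'; does not c-command the pronoun — Principle B does not apply; allowed.
— Hassan's accountant: subject of the clause headed by 'criticized'; c-commands the pronoun within its binding domain — blocked (Principle B).
— Henry: possessor inside the subject DP of the clause headed by 'believed'; does not c-command the pronoun — Principle B does not apply; allowed.
— Omar: possessor inside the subject DP of the clause headed by 'supposed'; does not c-command the pronoun — Principle B does not apply; allowed.

Bill, Hassan, Henry, Omar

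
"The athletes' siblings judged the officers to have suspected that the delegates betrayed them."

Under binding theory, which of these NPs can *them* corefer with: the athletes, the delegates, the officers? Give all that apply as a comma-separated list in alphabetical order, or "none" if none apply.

*them* is a pronoun; Principle B requires it to be free in its binding domain — the clause headed by 'betrayed'.
— the athletes: possessor inside the subject DP of the matrix clause; does not c-command the pronoun — Principle B does not apply; allowed.
— the delegates: subject of the clause headed by 'betrayed'; c-commands the pronoun within its binding domain — blocked (Principle B).
— the officers: subject of the clause headed by 'suspected'; c-commands the pronoun but lies outside its binding domain — allowed.

the athletes, the officers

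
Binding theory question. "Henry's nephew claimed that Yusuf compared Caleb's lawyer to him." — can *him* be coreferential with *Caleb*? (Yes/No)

Yes

*him* is a pronoun; Principle B requires it to be free in its binding domain — the clause headed by 'compared'.
— Caleb: possessor inside the object DP of the clause headed by 'compared'; does not c-command the pronoun — Principle B does not apply; allowed.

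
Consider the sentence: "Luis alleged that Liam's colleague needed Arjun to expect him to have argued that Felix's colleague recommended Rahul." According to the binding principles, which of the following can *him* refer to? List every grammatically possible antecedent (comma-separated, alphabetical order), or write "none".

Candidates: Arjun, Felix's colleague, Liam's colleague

*him* is a pronoun; Principle B requires it to be free in its binding domain — the clause headed by 'expect'.
— Arjun: subject of the clause headed by 'expect'; c-commands the pronoun within its binding domain — blocked (Principle B).
— Felix's colleague: subject of the clause headed by 'recommended'; is c-commanded by the pronoun; coreference would bind this R-expression — blocked (Principle C).
— Liam's colleague: subject of the clause headed by 'needed'; c-commands the pronoun but lies outside its binding domain — allowed.

Liam's colleague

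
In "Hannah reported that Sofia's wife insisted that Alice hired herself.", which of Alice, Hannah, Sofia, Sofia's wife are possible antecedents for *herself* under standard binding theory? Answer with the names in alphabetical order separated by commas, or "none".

*herself* is a reflexive; Principle A requires it to be bound within its binding domain — the clause headed by 'hired'.
— Alice: subject of the clause headed by 'hired'; c-commands the reflexive within its binding domain — allowed (Principle A).
— Hannah: subject of the matrix clause; c-commands the reflexive but lies outside its binding domain — cannot bind it (Principle A).
— Sofia: possessor inside the subject DP of the clause headed by 'insisted'; does not c-command the reflexive — cannot bind it (Principle A).
— Sofia's wife: subject of the clause headed by 'insisted'; c-commands the reflexive but lies outside its binding domain — cannot bind it (Principle A).

Alice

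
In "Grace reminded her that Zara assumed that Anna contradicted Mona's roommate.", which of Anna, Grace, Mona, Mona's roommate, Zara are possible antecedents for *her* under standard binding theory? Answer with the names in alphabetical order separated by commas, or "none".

none

*her* is a pronoun; Principle B requires it to be free in its binding domain — the matrix clause.
— Anna: subject of the clause headed by 'contradicted'; is c-commanded by the pronoun; coreference would bind this R-expression — blocked (Principle C).
— Grace: subject of the matrix clause; c-commands the pronoun within its binding domain — blocked (Principle B).
— Mona: possessor inside the object DP of the clause headed by 'contradicted'; is c-commanded by the pronoun; coreference would bind this R-expression — blocked (Principle C).
— Mona's roommate: object of the clause headed by 'contradicted'; is c-commanded by the pronoun; coreference would bind this R-expression — blocked (Principle C).
— Zara: subject of the clause headed by 'assumed'; is c-commanded by the pronoun; coreference would bind this R-expression — blocked (Principle C).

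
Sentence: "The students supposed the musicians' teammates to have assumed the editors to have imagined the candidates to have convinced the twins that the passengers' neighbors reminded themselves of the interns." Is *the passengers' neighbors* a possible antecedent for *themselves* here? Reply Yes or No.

Yes

*themselves* is a reflexive; Principle A requires it to be bound within its binding domain — the clause headed by 'reminded'.
— the passengers' neighbors: subject of the clause headed by 'reminded'; c-commands the reflexive within its binding domain — allowed (Principle A).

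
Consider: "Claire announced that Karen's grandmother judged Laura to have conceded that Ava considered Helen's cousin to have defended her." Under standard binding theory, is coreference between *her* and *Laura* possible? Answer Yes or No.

Yes

*Laura* is an R-expression; Principle C requires it to be free (not bound by any c-commanding expression).
— her: object of the clause headed by 'defended'; the pronoun does not c-command the R-expression — coreference allowed.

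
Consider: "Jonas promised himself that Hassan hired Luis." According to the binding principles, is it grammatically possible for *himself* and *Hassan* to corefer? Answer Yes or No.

*himself* is a reflexive; Principle A requires it to be bound within its binding domain — the matrix clause.
— Hassan: subject of the clause headed by 'hired'; does not c-command the reflexive — cannot bind it (Principle A).

No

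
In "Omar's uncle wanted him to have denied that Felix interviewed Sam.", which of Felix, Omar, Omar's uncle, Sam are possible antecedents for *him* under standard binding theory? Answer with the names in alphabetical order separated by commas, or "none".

Omar

*him* is a pronoun; Principle B requires it to be free in its binding domain — the matrix clause.
— Felix: subject of the clause headed by 'interviewed'; is c-commanded by the pronoun; coreference would bind this R-expression — blocked (Principle C).
— Omar: possessor inside the subject DP of the matrix clause; does not c-command the pronoun — Principle B does not apply; allowed.
— Omar's uncle: subject of the matrix clause; c-commands the pronoun within its binding domain — blocked (Principle B).
— Sam: object of the clause headed by 'interviewed'; is c-commanded by the pronoun; coreference would bind this R-expression — blocked (Principle C).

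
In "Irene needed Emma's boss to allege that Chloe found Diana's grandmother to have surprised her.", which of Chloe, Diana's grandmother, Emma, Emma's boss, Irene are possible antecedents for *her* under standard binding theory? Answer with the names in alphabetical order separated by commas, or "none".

*her* is a pronoun; Principle B requires it to be free in its binding domain — the clause headed by 'surprised'.
— Chloe: subject of the clause headed by 'found'; c-commands the pronoun but lies outside its binding domain — allowed.
— Diana's grandmother: subject of the clause headed by 'surprised'; c-commands the pronoun within its binding domain — blocked (Principle B).
— Emma: possessor inside the subject DP of the clause headed by 'allege'; does not c-command the pronoun — Principle B does not apply; allowed.
— Emma's boss: subject of the clause headed by 'allege'; c-commands the pronoun but lies outside its binding domain — allowed.
— Irene: subject of the matrix clause; c-commands the pronoun but lies outside its binding domain — allowed.

Chloe, Emma, Emma's boss, Irene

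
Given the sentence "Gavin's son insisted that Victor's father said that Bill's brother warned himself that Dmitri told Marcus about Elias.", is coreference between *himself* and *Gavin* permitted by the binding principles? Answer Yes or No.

*himself* is a reflexive; Principle A requires it to be bound within its binding domain — the clause headed by 'warned'.
— Gavin: possessor inside the subject DP of the matrix clause; does not c-command the reflexive — cannot bind it (Principle A).

No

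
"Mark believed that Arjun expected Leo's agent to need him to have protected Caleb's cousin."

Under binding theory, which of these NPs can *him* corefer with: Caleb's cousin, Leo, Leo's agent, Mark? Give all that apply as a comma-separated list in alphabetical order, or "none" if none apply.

Leo, Mark

*him* is a pronoun; Principle B requires it to be free in its binding domain — the clause headed by 'need'.
— Caleb's cousin: object of the clause headed by 'protected'; is c-commanded by the pronoun; coreference would bind this R-expression — blocked (Principle C).
— Leo: possessor inside the subject DP of the clause headed by 'need'; does not c-command the pronoun — Principle B does not apply; allowed.
— Leo's agent: subject of the clause headed by 'need'; c-commands the pronoun within its binding domain — blocked (Principle B).
— Mark: subject of the matrix clause; c-commands the pronoun but lies outside its binding domain — allowed.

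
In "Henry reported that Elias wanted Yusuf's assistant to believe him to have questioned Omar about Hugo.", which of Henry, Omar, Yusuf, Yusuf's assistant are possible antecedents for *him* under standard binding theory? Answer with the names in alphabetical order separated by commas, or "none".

*him* is a pronoun; Principle B requires it to be free in its binding domain — the clause headed by 'believe'.
— Henry: subject of the matrix clause; c-commands the pronoun but lies outside its binding domain — allowed.
— Omar: object of the clause headed by 'questioned'; is c-commanded by the pronoun; coreference would bind this R-expression — blocked (Principle C).
— Yusuf: possessor inside the subject DP of the clause headed by 'believe'; does not c-command the pronoun — Principle B does not apply; allowed.
— Yusuf's assistant: subject of the clause headed by 'believe'; c-commands the pronoun within its binding domain — blocked (Principle B).

Henry, Yusuf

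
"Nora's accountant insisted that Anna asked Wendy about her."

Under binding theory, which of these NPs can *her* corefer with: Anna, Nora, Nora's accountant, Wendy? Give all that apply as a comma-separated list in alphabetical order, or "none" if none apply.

*her* is a pronoun; Principle B requires it to be free in its binding domain — the clause headed by 'asked'.
— Anna: subject of the clause headed by 'asked'; c-commands the pronoun within its binding domain — blocked (Principle B).
— Nora: possessor inside the subject DP of the matrix clause; does not c-command the pronoun — Principle B does not apply; allowed.
— Nora's accountant: subject of the matrix clause; c-commands the pronoun but lies outside its binding domain — allowed.
— Wendy: object of the clause headed by 'asked'; c-commands the pronoun within its binding domain — blocked (Principle B).

Nora, Nora's accountant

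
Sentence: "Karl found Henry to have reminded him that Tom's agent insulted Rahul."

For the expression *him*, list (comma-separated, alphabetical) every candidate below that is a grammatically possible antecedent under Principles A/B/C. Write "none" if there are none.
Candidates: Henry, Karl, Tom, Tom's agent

Karl

*him* is a pronoun; Principle B requires it to be free in its binding domain — the clause headed by 'reminded'.
— Henry: subject of the clause headed by 'reminded'; c-commands the pronoun within its binding domain — blocked (Principle B).
— Karl: subject of the matrix clause; c-commands the pronoun but lies outside its binding domain — allowed.
— Tom: possessor inside the subject DP of the clause headed by 'insulted'; is c-commanded by the pronoun; coreference would bind this R-expression — blocked (Principle C).
— Tom's agent: subject of the clause headed by 'insulted'; is c-commanded by the pronoun; coreference would bind this R-expression — blocked (Principle C).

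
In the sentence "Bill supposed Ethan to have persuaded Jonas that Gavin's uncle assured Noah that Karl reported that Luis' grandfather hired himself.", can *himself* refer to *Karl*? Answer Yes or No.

*himself* is a reflexive; Principle A requires it to be bound within its binding domain — the clause headed by 'hired'.
— Karl: subject of the clause headed by 'reported'; c-commands the reflexive but lies outside its binding domain — cannot bind it (Principle A).

No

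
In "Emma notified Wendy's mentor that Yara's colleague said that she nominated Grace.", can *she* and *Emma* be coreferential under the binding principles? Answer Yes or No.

*Emma* is an R-expression; Principle C requires it to be free (not bound by any c-commanding expression).
— she: subject of the clause headed by 'nominated'; the pronoun does not c-command the R-expression — coreference allowed.

Yes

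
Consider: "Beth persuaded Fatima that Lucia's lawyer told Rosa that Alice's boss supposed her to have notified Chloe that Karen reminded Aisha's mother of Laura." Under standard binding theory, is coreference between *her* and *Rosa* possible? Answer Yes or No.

Yes

*Rosa* is an R-expression; Principle C requires it to be free (not bound by any c-commanding expression).
— her: subject of the clause headed by 'notified'; the pronoun does not c-command the R-expression — coreference allowed.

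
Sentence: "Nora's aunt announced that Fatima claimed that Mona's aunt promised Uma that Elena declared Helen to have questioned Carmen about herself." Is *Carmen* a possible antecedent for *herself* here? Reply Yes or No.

*herself* is a reflexive; Principle A requires it to be bound within its binding domain — the clause headed by 'questioned'.
— Carmen: object of the clause headed by 'questioned'; c-commands the reflexive within its binding domain — allowed (Principle A).

Yes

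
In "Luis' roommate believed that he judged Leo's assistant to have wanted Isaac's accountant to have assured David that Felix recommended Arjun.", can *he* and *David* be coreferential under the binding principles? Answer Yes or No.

No

*David* is an R-expression; Principle C requires it to be free (not bound by any c-commanding expression).
— he: subject of the clause headed by 'judged'; the pronoun c-commands the R-expression — coreference blocked (Principle C).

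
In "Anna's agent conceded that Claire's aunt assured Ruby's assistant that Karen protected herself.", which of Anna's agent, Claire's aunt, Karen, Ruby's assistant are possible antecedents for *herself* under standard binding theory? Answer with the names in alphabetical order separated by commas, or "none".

*herself* is a reflexive; Principle A requires it to be bound within its binding domain — the clause headed by 'protected'.
— Anna's agent: subject of the matrix clause; c-commands the reflexive but lies outside its binding domain — cannot bind it (Principle A).
— Claire's aunt: subject of the clause headed by 'assured'; c-commands the reflexive but lies outside its binding domain — cannot bind it (Principle A).
— Karen: subject of the clause headed by 'protected'; c-commands the reflexive within its binding domain — allowed (Principle A).
— Ruby's assistant: object of the clause headed by 'assured'; c-commands the reflexive but lies outside its binding domain — cannot bind it (Principle A).

Karen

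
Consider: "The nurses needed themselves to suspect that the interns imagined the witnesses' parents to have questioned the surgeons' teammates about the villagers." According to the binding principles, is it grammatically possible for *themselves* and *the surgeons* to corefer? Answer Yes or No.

*themselves* is a reflexive; Principle A requires it to be bound within its binding domain — the matrix clause.
— the surgeons: possessor inside the object DP of the clause headed by 'questioned'; does not c-command the reflexive — cannot bind it (Principle A).

No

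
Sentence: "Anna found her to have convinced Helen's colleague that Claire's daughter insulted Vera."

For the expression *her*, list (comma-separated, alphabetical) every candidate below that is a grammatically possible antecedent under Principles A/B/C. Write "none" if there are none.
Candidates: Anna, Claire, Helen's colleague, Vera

*her* is a pronoun; Principle B requires it to be free in its binding domain — the matrix clause.
— Anna: subject of the matrix clause; c-commands the pronoun within its binding domain — blocked (Principle B).
— Claire: possessor inside the subject DP of the clause headed by 'insulted'; is c-commanded by the pronoun; coreference would bind this R-expression — blocked (Principle C).
— Helen's colleague: object of the clause headed by 'convinced'; is c-commanded by the pronoun; coreference would bind this R-expression — blocked (Principle C).
— Vera: object of the clause headed by 'insulted'; is c-commanded by the pronoun; coreference would bind this R-expression — blocked (Principle C).

none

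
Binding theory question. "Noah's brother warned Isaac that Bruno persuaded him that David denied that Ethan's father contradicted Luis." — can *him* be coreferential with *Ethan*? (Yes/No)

No

*him* is a pronoun; Principle B requires it to be free in its binding domain — the clause headed by 'persuaded'.
— Ethan: possessor inside the subject DP of the clause headed by 'contradicted'; is c-commanded by the pronoun; coreference would bind this R-expression — blocked (Principle C).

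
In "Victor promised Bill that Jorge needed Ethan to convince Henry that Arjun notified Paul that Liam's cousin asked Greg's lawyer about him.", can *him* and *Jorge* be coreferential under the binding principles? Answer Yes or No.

*Jorge* is an R-expression; Principle C requires it to be free (not bound by any c-commanding expression).
— him: second object of the clause headed by 'asked'; the pronoun does not c-command the R-expression — coreference allowed.

Yes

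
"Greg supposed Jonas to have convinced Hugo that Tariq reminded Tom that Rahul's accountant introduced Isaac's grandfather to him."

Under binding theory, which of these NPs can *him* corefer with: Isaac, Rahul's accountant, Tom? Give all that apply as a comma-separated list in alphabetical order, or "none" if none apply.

Isaac, Tom

*him* is a pronoun; Principle B requires it to be free in its binding domain — the clause headed by 'introduced'.
— Isaac: possessor inside the object DP of the clause headed by 'introduced'; does not c-command the pronoun — Principle B does not apply; allowed.
— Rahul's accountant: subject of the clause headed by 'introduced'; c-commands the pronoun within its binding domain — blocked (Principle B).
— Tom: object of the clause headed by 'reminded'; c-commands the pronoun but lies outside its binding domain — allowed.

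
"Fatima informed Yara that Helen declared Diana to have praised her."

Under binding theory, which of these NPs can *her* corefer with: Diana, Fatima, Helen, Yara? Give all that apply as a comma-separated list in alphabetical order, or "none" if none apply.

*her* is a pronoun; Principle B requires it to be free in its binding domain — the clause headed by 'praised'.
— Diana: subject of the clause headed by 'praised'; c-commands the pronoun within its binding domain — blocked (Principle B).
— Fatima: subject of the matrix clause; c-commands the pronoun but lies outside its binding domain — allowed.
— Helen: subject of the clause headed by 'declared'; c-commands the pronoun but lies outside its binding domain — allowed.
— Yara: object of the matrix clause; c-commands the pronoun but lies outside its binding domain — allowed.

Fatima, Helen, Yara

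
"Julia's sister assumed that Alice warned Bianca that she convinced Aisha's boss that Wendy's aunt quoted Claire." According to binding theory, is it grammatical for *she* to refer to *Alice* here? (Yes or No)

Yes

*Alice* is an R-expression; Principle C requires it to be free (not bound by any c-commanding expression).
— she: subject of the clause headed by 'convinced'; the pronoun does not c-command the R-expression — coreference allowed.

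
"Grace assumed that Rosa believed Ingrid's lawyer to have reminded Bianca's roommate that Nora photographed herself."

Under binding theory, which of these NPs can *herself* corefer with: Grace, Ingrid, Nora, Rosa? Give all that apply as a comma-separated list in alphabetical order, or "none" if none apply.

*herself* is a reflexive; Principle A requires it to be bound within its binding domain — the clause headed by 'photographed'.
— Grace: subject of the matrix clause; c-commands the reflexive but lies outside its binding domain — cannot bind it (Principle A).
— Ingrid: possessor inside the subject DP of the clause headed by 'reminded'; does not c-command the reflexive — cannot bind it (Principle A).
— Nora: subject of the clause headed by 'photographed'; c-commands the reflexive within its binding domain — allowed (Principle A).
— Rosa: subject of the clause headed by 'believed'; c-commands the reflexive but lies outside its binding domain — cannot bind it (Principle A).

Nora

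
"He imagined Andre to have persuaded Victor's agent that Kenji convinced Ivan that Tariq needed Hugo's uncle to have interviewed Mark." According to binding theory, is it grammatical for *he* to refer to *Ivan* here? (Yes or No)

*Ivan* is an R-expression; Principle C requires it to be free (not bound by any c-commanding expression).
— he: subject of the matrix clause; the pronoun c-commands the R-expression — coreference blocked (Principle C).

No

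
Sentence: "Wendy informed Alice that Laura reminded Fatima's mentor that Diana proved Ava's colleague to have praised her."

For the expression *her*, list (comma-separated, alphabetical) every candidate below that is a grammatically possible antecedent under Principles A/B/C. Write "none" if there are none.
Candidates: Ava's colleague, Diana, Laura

*her* is a pronoun; Principle B requires it to be free in its binding domain — the clause headed by 'praised'.
— Ava's colleague: subject of the clause headed by 'praised'; c-commands the pronoun within its binding domain — blocked (Principle B).
— Diana: subject of the clause headed by 'proved'; c-commands the pronoun but lies outside its binding domain — allowed.
— Laura: subject of the clause headed by 'reminded'; c-commands the pronoun but lies outside its binding domain — allowed.

Diana, Laura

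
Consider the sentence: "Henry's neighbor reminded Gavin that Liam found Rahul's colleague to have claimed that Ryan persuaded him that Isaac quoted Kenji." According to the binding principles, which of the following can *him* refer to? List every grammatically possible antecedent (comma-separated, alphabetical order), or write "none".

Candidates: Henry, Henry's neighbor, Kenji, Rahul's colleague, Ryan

Henry, Henry's neighbor, Rahul's colleague

*him* is a pronoun; Principle B requires it to be free in its binding domain — the clause headed by 'persuaded'.
— Henry: possessor inside the subject DP of the matrix clause; does not c-command the pronoun — Principle B does not apply; allowed.
— Henry's neighbor: subject of the matrix clause; c-commands the pronoun but lies outside its binding domain — allowed.
— Kenji: object of the clause headed by 'quoted'; is c-commanded by the pronoun; coreference would bind this R-expression — blocked (Principle C).
— Rahul's colleague: subject of the clause headed by 'claimed'; c-commands the pronoun but lies outside its binding domain — allowed.
— Ryan: subject of the clause headed by 'persuaded'; c-commands the pronoun within its binding domain — blocked (Principle B).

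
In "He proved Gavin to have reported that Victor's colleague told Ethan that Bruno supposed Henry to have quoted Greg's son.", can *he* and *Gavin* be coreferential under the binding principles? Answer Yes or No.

*Gavin* is an R-expression; Principle C requires it to be free (not bound by any c-commanding expression).
— he: subject of the matrix clause; the pronoun c-commands the R-expression — coreference blocked (Principle C).

No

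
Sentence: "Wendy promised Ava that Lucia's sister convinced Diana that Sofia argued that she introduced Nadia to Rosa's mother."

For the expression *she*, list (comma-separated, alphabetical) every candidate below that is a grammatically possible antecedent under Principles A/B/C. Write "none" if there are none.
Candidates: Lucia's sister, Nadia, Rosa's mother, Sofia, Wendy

Lucia's sister, Sofia, Wendy

*she* is a pronoun; Principle B requires it to be free in its binding domain — the clause headed by 'introduced'.
— Lucia's sister: subject of the clause headed by 'convinced'; c-commands the pronoun but lies outside its binding domain — allowed.
— Nadia: object of the clause headed by 'introduced'; is c-commanded by the pronoun; coreference would bind this R-expression — blocked (Principle C).
— Rosa's mother: second object of the clause headed by 'introduced'; is c-commanded by the pronoun; coreference would bind this R-expression — blocked (Principle C).
— Sofia: subject of the clause headed by 'argued'; c-commands the pronoun but lies outside its binding domain — allowed.
— Wendy: subject of the matrix clause; c-commands the pronoun but lies outside its binding domain — allowed.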